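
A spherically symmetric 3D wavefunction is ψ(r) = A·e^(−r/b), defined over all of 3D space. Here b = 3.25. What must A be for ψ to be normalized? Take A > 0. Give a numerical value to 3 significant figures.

A ≈ 0.0963

The normalization condition is ∫|ψ|² 4πr² dr = 1 from 0 to ∞.
In 3D with spherical symmetry the volume element is 4πr² dr.
The integral (without the A² prefactor) comes out to π·b^3.
Setting this equal to 1 gives A² = 1/(π·b^3).
With b = 3.25: A² = 0.009273 and A = 0.09629.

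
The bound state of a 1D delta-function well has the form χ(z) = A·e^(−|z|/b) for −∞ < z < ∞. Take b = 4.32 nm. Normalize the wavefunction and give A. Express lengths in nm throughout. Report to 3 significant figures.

A ≈ 0.481 nm^(-1/2)

Require ∫ |χ|² dz = 1 over the whole domain.
With χ = A·e^(−|z|/b), the integral evaluates to A²·[b].
Setting this equal to 1 gives A² = 1/(b).
With b = 4.32: A² = 0.2315 and A = 0.4811.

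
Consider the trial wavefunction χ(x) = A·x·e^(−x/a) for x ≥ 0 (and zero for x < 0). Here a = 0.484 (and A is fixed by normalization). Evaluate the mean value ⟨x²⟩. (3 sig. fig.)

By definition ⟨x²⟩ = ∫ x^2 |χ(x)|² dx.
The ratio of the moment integral to the normalization integral gives ⟨x²⟩ = 3·a^2.
With a = 0.484, ⟨x^2⟩ = 0.7028.

⟨x^2⟩ ≈ 0.703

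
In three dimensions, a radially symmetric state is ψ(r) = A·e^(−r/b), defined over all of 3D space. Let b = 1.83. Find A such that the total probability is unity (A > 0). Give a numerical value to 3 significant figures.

A ≈ 0.228

Normalization requires ∫|ψ|² 4πr² dr = 1, integrated from 0 to ∞.
With ∫₀^∞ r^2 e^(−αr) dr = 2!/α^3, the integral (without the A² prefactor) comes out to π·b^3.
Setting this equal to 1 gives A² = 1/(π·b^3).
Plugging in b = 1.83 yields A = 0.2279.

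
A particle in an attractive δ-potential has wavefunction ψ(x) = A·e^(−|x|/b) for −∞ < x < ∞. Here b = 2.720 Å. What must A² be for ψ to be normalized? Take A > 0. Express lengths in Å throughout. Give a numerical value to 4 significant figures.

A^2 ≈ 0.3676 Å^(-1)

Normalization requires ∫|ψ|² dx = 1, integrated from −∞ to ∞.
With ψ = A·e^(−|x|/b), the integral evaluates to A²·[b].
With b = 2.720: A² = 0.36765 and A = 0.60634.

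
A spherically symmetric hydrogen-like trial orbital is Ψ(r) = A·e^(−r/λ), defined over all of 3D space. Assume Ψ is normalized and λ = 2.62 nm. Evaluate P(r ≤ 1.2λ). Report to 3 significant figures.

Integrate the radial probability density 4πr²|Ψ|² over r ≤ 1.2λ.
Normalization gives A² = 1/(π·λ^3).
Let u = r/λ; then A², 4π and the length scale all cancel, so P = ∫_{0}^{1.2} u^2·e^(-2·u) du ÷ ∫_{0}^{∞} u^2·e^(-2·u) du.
With ∫ u^2·e^(-2·u) du = -(2·u^2 + 2·u + 1)·e^(-2·u)/4 + C, the region integral is 1/4 - 157·e^(-12/5)/100 and the full one is 1/4.
The region integral divided by the full integral gives P = 0.4303.

P ≈ 0.430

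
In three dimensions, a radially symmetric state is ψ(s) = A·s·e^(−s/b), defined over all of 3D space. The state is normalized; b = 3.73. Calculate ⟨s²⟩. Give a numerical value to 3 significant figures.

The expectation value is the |ψ|²-weighted average of s^2: ∫ s^2|ψ|² 4πs² ds.
Using ∫₀^∞ sⁿ e^(−αs) ds = n!/αⁿ⁺¹, the ratio of the moment integral to the normalization integral gives ⟨s²⟩ = 15·b^2/2.
With b = 3.73, ⟨s^2⟩ = 104.3.

⟨s^2⟩ ≈ 104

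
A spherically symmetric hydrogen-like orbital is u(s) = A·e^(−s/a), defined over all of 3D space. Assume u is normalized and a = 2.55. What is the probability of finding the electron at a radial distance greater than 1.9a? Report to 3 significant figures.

P ≈ 0.269

With dV = 4πs²ds, the probability is ∫|u|² dV over s > 1.9a.
Normalization gives A² = 1/(π·a^3).
In terms of t = s/a (A², 4π and the length scale all cancel between numerator and denominator), P = [∫_{1.9}^{∞} t^2·e^(-2·t) dt] / [∫_{0}^{∞} t^2·e^(-2·t) dt].
With ∫ t^2·e^(-2·t) dt = -(2·t^2 + 2·t + 1)·e^(-2·t)/4 + C, the region integral is 601·e^(-19/5)/200 and the full one is 1/4.
This evaluates to P = 0.2689.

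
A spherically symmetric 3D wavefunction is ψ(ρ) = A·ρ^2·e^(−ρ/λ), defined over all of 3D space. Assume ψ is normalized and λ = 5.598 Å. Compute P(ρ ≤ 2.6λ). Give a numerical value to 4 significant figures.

P ≈ 0.2676

P = ∫ |ψ|² 4πρ² dρ over ρ ≤ 2.6λ.
A² is fixed by ∫₀^∞ 4πρ²|ψ|² dρ = 1, i.e. A² = (45·π·λ^7/2)^(−1).
Let u = ρ/λ; then A², 4π and the length scale all cancel, so P = ∫_{0}^{2.6} u^6·e^(-2·u) du ÷ ∫_{0}^{∞} u^6·e^(-2·u) du.
An antiderivative of u^6·e^(-2·u) is -(4·u^6 + 12·u^5 + 30·u^4 + 60·u^3 + 90·u^2 + 90·u + 45)·e^(-2·u)/8; evaluating from 0 to 2.6 gives ≈ 1.50529, while the full integral is 45/8.
The region integral divided by the full integral gives P = 0.26761.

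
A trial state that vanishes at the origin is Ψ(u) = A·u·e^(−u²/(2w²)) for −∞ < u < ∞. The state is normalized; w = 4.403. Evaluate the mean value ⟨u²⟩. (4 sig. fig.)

⟨u^2⟩ ≈ 29.08

The expectation value is the |Ψ|²-weighted average of u^2: ∫ u^2|Ψ|² du.
Evaluating both integrals, ⟨u²⟩ = 3·w^2/2.
Putting w = 4.403 gives 29.080.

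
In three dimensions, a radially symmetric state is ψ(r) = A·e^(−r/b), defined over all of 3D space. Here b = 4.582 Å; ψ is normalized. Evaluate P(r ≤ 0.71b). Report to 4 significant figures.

P ≈ 0.1714

P = ∫ |ψ|² 4πr² dr over r ≤ 0.71b.
Normalization gives A² = 1/(π·b^3).
Substituting u = r/b, A², 4π and the length scale all cancel in the ratio: P = ∫_{0}^{0.71} u^2·e^(-2·u) du / ∫_{0}^{∞} u^2·e^(-2·u) du.
With ∫ u^2·e^(-2·u) du = -(2·u^2 + 2·u + 1)·e^(-2·u)/4 + C, the region integral is ≈ 0.0428390 and the full one is 1/4.
This evaluates to P = 0.17136.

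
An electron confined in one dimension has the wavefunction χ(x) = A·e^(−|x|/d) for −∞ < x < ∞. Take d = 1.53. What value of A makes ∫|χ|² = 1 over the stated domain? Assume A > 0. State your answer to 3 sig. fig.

We need A² ∫|f|² dx = 1, taking the integral from −∞ to ∞.
Using ∫₀^∞ xⁿ e^(−αx) dx = n!/αⁿ⁺¹, carrying out the integral gives A² · d.
Hence A² = 1/[d].
With d = 1.53: A² = 0.6536 and A = 0.8085.

A ≈ 0.808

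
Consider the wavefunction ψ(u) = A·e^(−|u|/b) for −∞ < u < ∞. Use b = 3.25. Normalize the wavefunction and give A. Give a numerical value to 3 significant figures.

A ≈ 0.555

We need A² ∫|f|² du = 1, taking the integral from −∞ to ∞.
Using ∫₀^∞ uⁿ e^(−αu) du = n!/αⁿ⁺¹, the integral (without the A² prefactor) comes out to b.
Plugging in b = 3.25 yields A = 0.5547.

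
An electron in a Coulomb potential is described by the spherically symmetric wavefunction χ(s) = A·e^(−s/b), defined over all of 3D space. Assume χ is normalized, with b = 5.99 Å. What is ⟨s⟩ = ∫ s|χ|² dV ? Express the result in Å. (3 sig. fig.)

⟨s⟩ ≈ 8.99 Å

By definition ⟨s⟩ = ∫ s |χ(s)|² 4πs² ds.
Evaluating both integrals, ⟨s⟩ = 3·b/2.
With b = 5.99, ⟨s⟩ = 8.985.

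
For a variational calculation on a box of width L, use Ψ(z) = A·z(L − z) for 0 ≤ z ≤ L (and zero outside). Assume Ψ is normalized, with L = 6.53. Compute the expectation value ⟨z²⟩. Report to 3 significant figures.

⟨z^2⟩ ≈ 12.2

⟨z²⟩ = ∫ z^2 |Ψ|² dz over the full domain.
Expanding the polynomial and integrating term by term, since the A² factors cancel between numerator and denominator, ⟨z²⟩ = 2·L^2/7.
Putting L = 6.53 gives 12.18.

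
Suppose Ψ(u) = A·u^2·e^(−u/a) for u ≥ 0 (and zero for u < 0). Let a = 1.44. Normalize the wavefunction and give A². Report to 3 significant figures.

Require ∫ |Ψ|² du = 1 over the whole domain.
Using ∫₀^∞ uⁿ e^(−αu) du = n!/αⁿ⁺¹, carrying out the integral gives A² · 3·a^5/4.
With a = 1.44: A² = 0.2153 and A = 0.4640.

A^2 ≈ 0.215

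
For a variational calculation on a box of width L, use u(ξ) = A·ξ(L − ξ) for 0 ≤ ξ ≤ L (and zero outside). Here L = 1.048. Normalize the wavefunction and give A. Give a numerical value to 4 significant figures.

A ≈ 4.871

The normalization condition is ∫|u|² dξ = 1 from 0 to L.
Expanding the polynomial and integrating term by term, ∫|u|² dξ = A²·(L^5/30).
Hence A² = 1/[L^5/30].
Substituting L = 1.048 gives A² = 23.731, so A = 4.8714.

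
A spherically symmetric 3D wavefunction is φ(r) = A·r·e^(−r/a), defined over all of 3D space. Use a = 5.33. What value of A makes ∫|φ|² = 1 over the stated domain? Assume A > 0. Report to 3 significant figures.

A ≈ 0.00497

Require ∫ |φ|² 4πr² dr = 1 over the whole domain.
(Spherical symmetry: dV = 4πr² dr.)
With ∫₀^∞ r^4 e^(−αr) dr = 4!/α^5, ∫|φ|² 4πr² dr = A²·(3·π·a^5).
So A² = (3·π·a^5)^(−1).
Substituting a = 5.33 gives A² = 0.00002467, so A = 0.004966.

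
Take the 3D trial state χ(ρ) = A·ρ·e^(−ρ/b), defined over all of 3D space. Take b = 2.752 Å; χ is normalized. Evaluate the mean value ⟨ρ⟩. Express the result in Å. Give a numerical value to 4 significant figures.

By definition ⟨ρ⟩ = ∫ ρ |χ(ρ)|² 4πρ² dρ.
Since the A² factors cancel between numerator and denominator, ⟨ρ⟩ = 5·b/2.
Putting b = 2.752 gives 6.8800.

⟨ρ⟩ ≈ 6.880 Å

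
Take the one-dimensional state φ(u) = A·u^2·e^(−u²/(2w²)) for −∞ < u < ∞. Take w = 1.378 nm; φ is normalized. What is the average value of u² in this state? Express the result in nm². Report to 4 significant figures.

By definition ⟨u²⟩ = ∫ u^2 |φ(u)|² du.
The ratio of the moment integral to the normalization integral gives ⟨u²⟩ = 5·w^2/2.
Putting w = 1.378 gives 4.7472.

⟨u^2⟩ ≈ 4.747 nm^2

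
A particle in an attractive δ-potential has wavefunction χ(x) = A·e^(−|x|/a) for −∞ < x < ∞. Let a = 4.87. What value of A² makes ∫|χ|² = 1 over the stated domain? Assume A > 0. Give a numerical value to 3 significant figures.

A^2 ≈ 0.205

Require ∫ |χ|² dx = 1 over the whole domain.
Using ∫₀^∞ xⁿ e^(−αx) dx = n!/αⁿ⁺¹, carrying out the integral gives A² · a.
So A² = (a)^(−1).
Plugging in a = 4.87 yields A = 0.4531.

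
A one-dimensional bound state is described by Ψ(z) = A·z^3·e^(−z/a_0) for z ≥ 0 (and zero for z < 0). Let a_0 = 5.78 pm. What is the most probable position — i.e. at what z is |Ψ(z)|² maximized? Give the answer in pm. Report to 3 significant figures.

z ≈ 17.3 pm

The maximum of |Ψ(z)|² occurs where its derivative vanishes.
Solving yields z = 3·a_0.
With a_0 = 5.78, the most probable position is 17.34 pm.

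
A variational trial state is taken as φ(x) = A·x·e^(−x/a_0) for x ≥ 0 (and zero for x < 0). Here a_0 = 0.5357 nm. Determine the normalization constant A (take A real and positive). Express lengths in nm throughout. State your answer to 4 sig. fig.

The normalization condition is ∫|φ|² dx = 1 from 0 to ∞.
Carrying out the integral gives A² · a_0^3/4.
Setting this equal to 1 gives A² = 1/(a_0^3/4).
Substituting a_0 = 0.5357 gives A² = 26.019, so A = 5.1009.

A ≈ 5.101 nm^(-3/2)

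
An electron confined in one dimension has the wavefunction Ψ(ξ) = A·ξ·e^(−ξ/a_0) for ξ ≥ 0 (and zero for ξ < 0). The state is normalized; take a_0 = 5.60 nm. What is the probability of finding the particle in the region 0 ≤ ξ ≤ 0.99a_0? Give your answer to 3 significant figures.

The probability is P = ∫ |Ψ|² dξ over [0, 0.99a_0].
Since A² = 1/(a_0^3/4), this is the region integral divided by the full normalization integral.
Substituting u = ξ/a_0, A² and the length scale cancel in the ratio: P = ∫_{0}^{0.99} u^2·e^(-2·u) du / ∫_{0}^{∞} u^2·e^(-2·u) du.
An antiderivative of u^2·e^(-2·u) is -(2·u^2 + 2·u + 1)·e^(-2·u)/4; evaluating from 0 to 0.99 gives ≈ 0.079478, while the full integral is 1/4.
This works out to P = 0.3179.

P ≈ 0.318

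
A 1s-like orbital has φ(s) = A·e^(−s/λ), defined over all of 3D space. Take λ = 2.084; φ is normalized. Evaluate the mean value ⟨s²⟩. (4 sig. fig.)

By definition ⟨s²⟩ = ∫ s^2 |φ(s)|² 4πs² ds.
With ∫₀^∞ s^4 e^(−αs) ds = 4!/α^5, the ratio of the moment integral to the normalization integral gives ⟨s²⟩ = 3·λ^2.
Putting λ = 2.084 gives 13.029.

⟨s^2⟩ ≈ 13.03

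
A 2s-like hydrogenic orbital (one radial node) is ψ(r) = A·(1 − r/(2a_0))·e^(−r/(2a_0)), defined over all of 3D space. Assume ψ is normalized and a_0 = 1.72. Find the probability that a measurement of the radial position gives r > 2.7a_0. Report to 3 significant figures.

P ≈ 0.940

P = ∫ |ψ|² 4πr² dr over r > 2.7a_0.
Normalization gives A² = 1/(8·π·a_0^3).
In terms of u = r/a_0 (A², 4π and the length scale all cancel between numerator and denominator), P = [∫_{2.7}^{∞} u^2·(1 - u/2)^2·e^(-u) du] / [∫_{0}^{∞} u^2·(1 - u/2)^2·e^(-u) du].
Using ∫ u^2·(1 - u/2)^2·e^(-u) du = -(u^4/4 + u^2 + 2·u + 2)·e^(-u), the numerator is ≈ 1.8801 and the denominator is 2.
This evaluates to P = 0.9401.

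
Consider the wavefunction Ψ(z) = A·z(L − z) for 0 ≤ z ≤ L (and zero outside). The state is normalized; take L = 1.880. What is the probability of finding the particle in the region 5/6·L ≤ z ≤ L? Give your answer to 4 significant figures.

P ≈ 0.03549

|Ψ|² is the probability density, so P = ∫_{5/6·L}^{L} |Ψ|² dz.
Since A² = 1/(L^5/30), this is the region integral divided by the full normalization integral.
In terms of u = z/L (A² and the length scale cancel between numerator and denominator), P = [∫_{5/6}^{1} u^2·(1 - u)^2 du] / [∫_{0}^{1} u^2·(1 - u)^2 du].
An antiderivative of u^2·(1 - u)^2 is u^3·(6·u^2 - 15·u + 10)/30; evaluating from 5/6 to 1 gives ≈ 0.00118313, while the full integral is 1/30.
This works out to P = 23/648.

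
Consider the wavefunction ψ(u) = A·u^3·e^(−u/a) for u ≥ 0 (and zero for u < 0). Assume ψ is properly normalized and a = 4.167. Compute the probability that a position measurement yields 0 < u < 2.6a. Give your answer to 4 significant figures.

|ψ|² is the probability density, so P = ∫_{0}^{2.6a} |ψ|² du.
Since A² = 1/(45·a^7/8), this is the region integral divided by the full normalization integral.
Substituting t = u/a, A² and the length scale cancel in the ratio: P = ∫_{0}^{2.6} t^6·e^(-2·t) dt / ∫_{0}^{∞} t^6·e^(-2·t) dt.
With ∫ t^6·e^(-2·t) dt = -(4·t^6 + 12·t^5 + 30·t^4 + 60·t^3 + 90·t^2 + 90·t + 45)·e^(-2·t)/8 + C, the region integral is ≈ 1.50529 and the full one is 45/8.
This works out to P = 0.26761.

P ≈ 0.2676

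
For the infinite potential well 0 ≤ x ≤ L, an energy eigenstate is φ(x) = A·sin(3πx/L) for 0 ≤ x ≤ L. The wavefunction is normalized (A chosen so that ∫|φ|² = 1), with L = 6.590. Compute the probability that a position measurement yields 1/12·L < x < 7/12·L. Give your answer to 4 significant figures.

P ≈ 0.6061

The probability is P = ∫ |φ|² dx over [1/12·L, 7/12·L].
Since A² = 1/(L/2), this is the region integral divided by the full normalization integral.
Substituting u = x/L, A² and the length scale cancel in the ratio: P = ∫_{1/12}^{7/12} sin(3·π·u)^2 du / ∫_{0}^{1} sin(3·π·u)^2 du.
Using ∫ sin(3·π·u)^2 du = u/2 - sin(6·π·u)/(12·π), the numerator is 1/(6·π) + 1/4 and the denominator is 1/2.
This works out to P = (2 + 3·π)/(6·π).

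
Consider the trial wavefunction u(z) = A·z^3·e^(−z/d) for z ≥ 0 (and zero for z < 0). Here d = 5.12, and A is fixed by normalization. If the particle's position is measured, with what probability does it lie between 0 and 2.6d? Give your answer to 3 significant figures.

P ≈ 0.268

P = ∫_{0}^{2.6d} |u(z)|² dz.
With A² fixed by ∫|u|² = 1, i.e. A² = (45·d^7/8)^(−1), substitute and integrate.
Let t = z/d; then A² and the length scale cancel, so P = ∫_{0}^{2.6} t^6·e^(-2·t) dt ÷ ∫_{0}^{∞} t^6·e^(-2·t) dt.
Using ∫ t^6·e^(-2·t) dt = -(4·t^6 + 12·t^5 + 30·t^4 + 60·t^3 + 90·t^2 + 90·t + 45)·e^(-2·t)/8, the numerator is ≈ 1.5053 and the denominator is 45/8.
The result is P = 0.2676.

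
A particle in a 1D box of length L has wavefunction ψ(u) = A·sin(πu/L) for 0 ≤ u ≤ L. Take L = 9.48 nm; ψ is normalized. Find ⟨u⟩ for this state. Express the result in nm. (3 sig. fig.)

By definition ⟨u⟩ = ∫ u |ψ(u)|² du.
Since the A² factors cancel between numerator and denominator, ⟨u⟩ = L/2.
With L = 9.48, ⟨u⟩ = 4.740.

⟨u⟩ ≈ 4.74 nm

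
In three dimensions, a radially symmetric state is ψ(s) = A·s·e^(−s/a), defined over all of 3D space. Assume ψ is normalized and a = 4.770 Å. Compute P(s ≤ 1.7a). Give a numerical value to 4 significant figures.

P ≈ 0.2558

Integrate the radial probability density 4πs²|ψ|² over s ≤ 1.7a.
Normalization gives A² = 1/(3·π·a^5).
Let u = s/a; then A², 4π and the length scale all cancel, so P = ∫_{0}^{1.7} u^4·e^(-2·u) du ÷ ∫_{0}^{∞} u^4·e^(-2·u) du.
With ∫ u^4·e^(-2·u) du = -(u^4/2 + u^3 + 3·u^2/2 + 3·u/2 + 3/4)·e^(-2·u) + C, the region integral is ≈ 0.191864 and the full one is 3/4.
Taking the ratio yields P = 0.25582.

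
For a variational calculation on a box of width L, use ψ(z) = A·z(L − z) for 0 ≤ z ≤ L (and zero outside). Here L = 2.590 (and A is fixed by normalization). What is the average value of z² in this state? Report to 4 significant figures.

By definition ⟨z²⟩ = ∫ z^2 |ψ(z)|² dz.
Expanding the polynomial and integrating term by term, the ratio of the moment integral to the normalization integral gives ⟨z²⟩ = 2·L^2/7.
With L = 2.590, ⟨z^2⟩ = 1.9166.

⟨z^2⟩ ≈ 1.917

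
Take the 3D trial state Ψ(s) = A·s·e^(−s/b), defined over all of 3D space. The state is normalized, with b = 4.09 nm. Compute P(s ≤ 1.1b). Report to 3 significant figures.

P ≈ 0.0725

Integrate the radial probability density 4πs²|Ψ|² over s ≤ 1.1b.
Normalization gives A² = 1/(3·π·b^5).
Substituting u = s/b, A², 4π and the length scale all cancel in the ratio: P = ∫_{0}^{1.1} u^4·e^(-2·u) du / ∫_{0}^{∞} u^4·e^(-2·u) du.
An antiderivative of u^4·e^(-2·u) is -(u^4/2 + u^3 + 3·u^2/2 + 3·u/2 + 3/4)·e^(-2·u); evaluating from 0 to 1.1 gives ≈ 0.054372, while the full integral is 3/4.
Taking the ratio yields P = 0.07250.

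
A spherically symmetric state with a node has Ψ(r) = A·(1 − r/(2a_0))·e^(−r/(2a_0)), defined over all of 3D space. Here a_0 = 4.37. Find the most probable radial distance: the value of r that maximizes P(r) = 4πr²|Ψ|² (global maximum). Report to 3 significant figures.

Set d/dr [P(r) = 4πr²|Ψ|²] = 0 and solve for r > 0.
This gives r = a_0·(√(5) + 3).
With a_0 = 4.37, the most probable radial distance is 22.88.

r ≈ 22.9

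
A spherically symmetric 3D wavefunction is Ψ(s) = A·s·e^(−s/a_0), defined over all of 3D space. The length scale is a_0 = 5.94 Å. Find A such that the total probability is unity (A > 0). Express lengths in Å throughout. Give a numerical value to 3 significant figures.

Require ∫ |Ψ|² 4πs² ds = 1 over the whole domain.
Using ∫₀^∞ sⁿ e^(−αs) ds = n!/αⁿ⁺¹, ∫|Ψ|² 4πs² ds = A²·(3·π·a_0^5).
Hence A² = 1/[3·π·a_0^5].
Substituting a_0 = 5.94 gives A² = 0.00001435, so A = 0.003788.

A ≈ 0.00379 Å^(-5/2)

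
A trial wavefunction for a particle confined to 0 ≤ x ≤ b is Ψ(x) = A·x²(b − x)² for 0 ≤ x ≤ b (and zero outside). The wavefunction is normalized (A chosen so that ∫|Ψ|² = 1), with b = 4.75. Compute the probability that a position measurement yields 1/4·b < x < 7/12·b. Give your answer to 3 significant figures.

P ≈ 0.649

|Ψ|² is the probability density, so P = ∫_{1/4·b}^{7/12·b} |Ψ|² dx.
The normalization integral ∫|Ψ|²dx over the whole domain equals b^9/630·A², and A² cancels in the ratio.
Substituting u = x/b, A² and the length scale cancel in the ratio: P = ∫_{1/4}^{7/12} u^4·(1 - u)^4 du / ∫_{0}^{1} u^4·(1 - u)^4 du.
With ∫ u^4·(1 - u)^4 du = u^5·(70·u^4 - 315·u^3 + 540·u^2 - 420·u + 126)/630 + C, the region integral is ≈ 0.0010298 and the full one is 1/630.
The result is P = 0.6487.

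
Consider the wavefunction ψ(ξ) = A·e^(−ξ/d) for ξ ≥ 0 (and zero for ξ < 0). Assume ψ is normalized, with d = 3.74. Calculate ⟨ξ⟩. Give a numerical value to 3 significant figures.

⟨ξ⟩ ≈ 1.87

By definition ⟨ξ⟩ = ∫ ξ |ψ(ξ)|² dξ.
The ratio of the moment integral to the normalization integral gives ⟨ξ⟩ = d/2.
With d = 3.74, ⟨ξ⟩ = 1.870.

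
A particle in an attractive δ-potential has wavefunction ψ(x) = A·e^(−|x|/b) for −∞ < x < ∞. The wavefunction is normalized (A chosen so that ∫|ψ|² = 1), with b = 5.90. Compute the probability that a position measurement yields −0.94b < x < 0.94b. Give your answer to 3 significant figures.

P ≈ 0.847

P = ∫_{−0.94b}^{0.94b} |ψ(x)|² dx.
Since A² = 1/(b), this is the region integral divided by the full normalization integral.
Both integrals are even about x = 0, so only the x ≥ 0 halves are needed (the factors of 2 cancel). Substituting u = x/b, A² and the length scale cancel in the ratio: P = ∫_{0}^{0.94} e^(-2·u) du / ∫_{0}^{∞} e^(-2·u) du.
Using ∫ e^(-2·u) du = -e^(-2·u)/2, the numerator is 1/2 - e^(-47/25)/2 and the denominator is 1/2.
The result is P = 0.8474.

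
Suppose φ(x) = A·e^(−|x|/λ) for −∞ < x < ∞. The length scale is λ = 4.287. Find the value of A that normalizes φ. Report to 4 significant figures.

The normalization condition is ∫|φ|² dx = 1 from −∞ to ∞.
The integral (without the A² prefactor) comes out to λ.
So A² = (λ)^(−1).
Substituting λ = 4.287 gives A² = 0.23326, so A = 0.48297.

A ≈ 0.4830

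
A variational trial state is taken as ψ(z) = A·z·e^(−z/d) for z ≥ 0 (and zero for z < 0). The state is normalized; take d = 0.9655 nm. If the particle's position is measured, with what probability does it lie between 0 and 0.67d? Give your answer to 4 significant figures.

P ≈ 0.1522

P = ∫_{0}^{0.67d} |ψ(z)|² dz.
Since A² = 1/(d^3/4), this is the region integral divided by the full normalization integral.
Let u = z/d; then A² and the length scale cancel, so P = ∫_{0}^{0.67} u^2·e^(-2·u) du ÷ ∫_{0}^{∞} u^2·e^(-2·u) du.
Using ∫ u^2·e^(-2·u) du = -(2·u^2 + 2·u + 1)·e^(-2·u)/4, the numerator is ≈ 0.0380490 and the denominator is 1/4.
Evaluating gives P = 0.15220.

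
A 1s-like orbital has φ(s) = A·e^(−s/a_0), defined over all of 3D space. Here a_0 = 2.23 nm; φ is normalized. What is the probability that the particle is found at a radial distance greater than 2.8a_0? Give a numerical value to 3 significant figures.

P = ∫ |φ|² 4πs² ds over s > 2.8a_0.
The full normalization integral is A²·[π·a_0^3] = 1, fixing A².
Substituting u = s/a_0, A², 4π and the length scale all cancel in the ratio: P = ∫_{2.8}^{∞} u^2·e^(-2·u) du / ∫_{0}^{∞} u^2·e^(-2·u) du.
With ∫ u^2·e^(-2·u) du = -(2·u^2 + 2·u + 1)·e^(-2·u)/4 + C, the region integral is 557·e^(-28/5)/100 and the full one is 1/4.
This evaluates to P = 0.08239.

P ≈ 0.0824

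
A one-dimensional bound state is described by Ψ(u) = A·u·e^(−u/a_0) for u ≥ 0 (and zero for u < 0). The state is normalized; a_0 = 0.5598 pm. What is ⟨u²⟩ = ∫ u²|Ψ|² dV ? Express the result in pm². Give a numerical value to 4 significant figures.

The expectation value is the |Ψ|²-weighted average of u^2: ∫ u^2|Ψ|² du.
With ∫₀^∞ u^4 e^(−αu) du = 4!/α^5, the ratio of the moment integral to the normalization integral gives ⟨u²⟩ = 3·a_0^2.
Putting a_0 = 0.5598 gives 0.94013.

⟨u^2⟩ ≈ 0.9401 pm^2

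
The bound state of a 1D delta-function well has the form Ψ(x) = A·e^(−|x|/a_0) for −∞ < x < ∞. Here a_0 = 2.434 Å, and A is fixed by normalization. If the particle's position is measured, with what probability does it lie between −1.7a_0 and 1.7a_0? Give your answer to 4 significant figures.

P ≈ 0.9666

The probability is P = ∫ |Ψ|² dx over [−1.7a_0, 1.7a_0].
Since A² = 1/(a_0), this is the region integral divided by the full normalization integral.
Both integrals are even about x = 0, so only the x ≥ 0 halves are needed (the factors of 2 cancel). Substituting u = x/a_0, A² and the length scale cancel in the ratio: P = ∫_{0}^{1.7} e^(-2·u) du / ∫_{0}^{∞} e^(-2·u) du.
An antiderivative of e^(-2·u) is -e^(-2·u)/2; evaluating from 0 to 1.7 gives 1/2 - e^(-17/5)/2, while the full integral is 1/2.
This works out to P = 0.96663.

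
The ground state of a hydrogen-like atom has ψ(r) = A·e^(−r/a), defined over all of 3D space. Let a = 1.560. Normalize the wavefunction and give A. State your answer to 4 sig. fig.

A ≈ 0.2896

Require ∫ |ψ|² 4πr² dr = 1 over the whole domain.
In 3D with spherical symmetry the volume element is 4πr² dr.
Recall ∫₀^∞ r^m e^(−r/β) dr = m!·β^(m+1), with ψ = A·e^(−r/a), the integral evaluates to A²·[π·a^3].
Setting this equal to 1 gives A² = 1/(π·a^3).
Substituting a = 1.560 gives A² = 0.083845, so A = 0.28956.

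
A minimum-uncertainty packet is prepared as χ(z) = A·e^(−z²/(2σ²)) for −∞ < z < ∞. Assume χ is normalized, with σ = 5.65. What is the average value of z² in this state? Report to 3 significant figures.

By definition ⟨z²⟩ = ∫ z^2 |χ(z)|² dz.
The ratio of the moment integral to the normalization integral gives ⟨z²⟩ = σ^2/2.
With σ = 5.65, ⟨z^2⟩ = 15.96.

⟨z^2⟩ ≈ 16.0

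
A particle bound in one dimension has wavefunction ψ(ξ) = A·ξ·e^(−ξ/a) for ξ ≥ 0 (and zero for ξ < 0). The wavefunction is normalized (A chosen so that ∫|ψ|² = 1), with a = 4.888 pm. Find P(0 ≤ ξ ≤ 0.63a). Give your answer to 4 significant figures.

P ≈ 0.1338

The probability is P = ∫ |ψ|² dξ over [0, 0.63a].
Since A² = 1/(a^3/4), this is the region integral divided by the full normalization integral.
Let u = ξ/a; then A² and the length scale cancel, so P = ∫_{0}^{0.63} u^2·e^(-2·u) du ÷ ∫_{0}^{∞} u^2·e^(-2·u) du.
With ∫ u^2·e^(-2·u) du = -(2·u^2 + 2·u + 1)·e^(-2·u)/4 + C, the region integral is ≈ 0.0334443 and the full one is 1/4.
The result is P = 0.13378.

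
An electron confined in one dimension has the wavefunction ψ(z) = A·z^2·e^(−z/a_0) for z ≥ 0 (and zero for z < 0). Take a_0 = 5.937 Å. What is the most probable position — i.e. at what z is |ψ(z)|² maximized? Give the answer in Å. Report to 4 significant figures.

The maximum of |ψ(z)|² occurs where its derivative vanishes.
Solving yields z = 2·a_0.
With a_0 = 5.937, the most probable position is 11.874 Å.

z ≈ 11.87 Å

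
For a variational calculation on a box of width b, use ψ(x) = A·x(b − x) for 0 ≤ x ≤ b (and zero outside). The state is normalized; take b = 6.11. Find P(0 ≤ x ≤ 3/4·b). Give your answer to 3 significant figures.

P = ∫_{0}^{3/4·b} |ψ(x)|² dx.
With A² fixed by ∫|ψ|² = 1, i.e. A² = (b^5/30)^(−1), substitute and integrate.
Let u = x/b; then A² and the length scale cancel, so P = ∫_{0}^{3/4} u^2·(1 - u)^2 du ÷ ∫_{0}^{1} u^2·(1 - u)^2 du.
An antiderivative of u^2·(1 - u)^2 is u^3·(6·u^2 - 15·u + 10)/30; evaluating from 0 to 3/4 gives 153/5120, while the full integral is 1/30.
The result is P = 459/512.

P ≈ 0.896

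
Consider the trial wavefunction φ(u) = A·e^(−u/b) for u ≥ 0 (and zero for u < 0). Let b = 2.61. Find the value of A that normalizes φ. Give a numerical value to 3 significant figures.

Require ∫ |φ|² du = 1 over the whole domain.
Using ∫₀^∞ uⁿ e^(−αu) du = n!/αⁿ⁺¹, the integral (without the A² prefactor) comes out to b/2.
So A² = (b/2)^(−1).
Plugging in b = 2.61 yields A = 0.8754.

A ≈ 0.875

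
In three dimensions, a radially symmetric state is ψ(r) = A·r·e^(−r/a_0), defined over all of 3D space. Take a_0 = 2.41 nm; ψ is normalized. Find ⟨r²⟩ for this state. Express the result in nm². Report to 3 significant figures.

By definition ⟨r²⟩ = ∫ r^2 |ψ(r)|² 4πr² dr.
Using ∫₀^∞ rⁿ e^(−αr) dr = n!/αⁿ⁺¹, the ratio of the moment integral to the normalization integral gives ⟨r²⟩ = 15·a_0^2/2.
With a_0 = 2.41, ⟨r^2⟩ = 43.56.

⟨r^2⟩ ≈ 43.6 nm^2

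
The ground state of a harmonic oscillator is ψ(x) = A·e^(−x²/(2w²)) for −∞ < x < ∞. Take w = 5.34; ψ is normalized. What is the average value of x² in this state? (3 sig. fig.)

⟨x^2⟩ ≈ 14.3

The expectation value is the |ψ|²-weighted average of x^2: ∫ x^2|ψ|² dx.
Since the A² factors cancel between numerator and denominator, ⟨x²⟩ = w^2/2.
Putting w = 5.34 gives 14.26.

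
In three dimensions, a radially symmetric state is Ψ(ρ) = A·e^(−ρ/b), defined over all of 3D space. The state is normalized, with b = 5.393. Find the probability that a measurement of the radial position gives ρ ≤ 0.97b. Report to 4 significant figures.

P ≈ 0.3071

Integrate the radial probability density 4πρ²|Ψ|² over ρ ≤ 0.97b.
The full normalization integral is A²·[π·b^3] = 1, fixing A².
Let u = ρ/b; then A², 4π and the length scale all cancel, so P = ∫_{0}^{0.97} u^2·e^(-2·u) du ÷ ∫_{0}^{∞} u^2·e^(-2·u) du.
With ∫ u^2·e^(-2·u) du = -(2·u^2 + 2·u + 1)·e^(-2·u)/4 + C, the region integral is ≈ 0.0767721 and the full one is 1/4.
Taking the ratio yields P = 0.30709.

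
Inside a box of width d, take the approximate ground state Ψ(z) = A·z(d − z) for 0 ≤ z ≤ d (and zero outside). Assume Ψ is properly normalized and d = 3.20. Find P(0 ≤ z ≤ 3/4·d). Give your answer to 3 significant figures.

P ≈ 0.896

|Ψ|² is the probability density, so P = ∫_{0}^{3/4·d} |Ψ|² dz.
With A² fixed by ∫|Ψ|² = 1, i.e. A² = (d^5/30)^(−1), substitute and integrate.
In terms of u = z/d (A² and the length scale cancel between numerator and denominator), P = [∫_{0}^{3/4} u^2·(1 - u)^2 du] / [∫_{0}^{1} u^2·(1 - u)^2 du].
With ∫ u^2·(1 - u)^2 du = u^3·(6·u^2 - 15·u + 10)/30 + C, the region integral is 153/5120 and the full one is 1/30.
Taking the ratio, P = 459/512.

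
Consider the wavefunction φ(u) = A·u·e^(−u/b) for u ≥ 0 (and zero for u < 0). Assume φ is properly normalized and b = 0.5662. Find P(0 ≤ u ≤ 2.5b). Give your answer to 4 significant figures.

P = ∫_{0}^{2.5b} |φ(u)|² du.
The normalization integral ∫|φ|²du over the whole domain equals b^3/4·A², and A² cancels in the ratio.
Substituting t = u/b, A² and the length scale cancel in the ratio: P = ∫_{0}^{2.5} t^2·e^(-2·t) dt / ∫_{0}^{∞} t^2·e^(-2·t) dt.
An antiderivative of t^2·e^(-2·t) is -(2·t^2 + 2·t + 1)·e^(-2·t)/4; evaluating from 0 to 2.5 gives 1/4 - 37·e^(-5)/8, while the full integral is 1/4.
The result is P = 0.87535.

P ≈ 0.8753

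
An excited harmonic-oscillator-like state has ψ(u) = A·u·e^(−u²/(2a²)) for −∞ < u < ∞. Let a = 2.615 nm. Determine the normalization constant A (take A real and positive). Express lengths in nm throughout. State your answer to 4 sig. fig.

Require ∫ |ψ|² du = 1 over the whole domain.
With ∫_{−∞}^{∞} u^(2m) e^(−αu²) du = (2m−1)!!·√π / (2^m α^(m+1/2)), ∫|ψ|² du = A²·(√(π)·a^3/2).
So A² = (√(π)·a^3/2)^(−1).
Substituting a = 2.615 gives A² = 0.063102, so A = 0.25120.

A ≈ 0.2512 nm^(-3/2)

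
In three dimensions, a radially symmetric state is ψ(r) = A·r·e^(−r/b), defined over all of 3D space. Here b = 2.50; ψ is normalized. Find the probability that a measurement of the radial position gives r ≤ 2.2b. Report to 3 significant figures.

P ≈ 0.449

Integrate the radial probability density 4πr²|ψ|² over r ≤ 2.2b.
The full normalization integral is A²·[3·π·b^5] = 1, fixing A².
Let u = r/b; then A², 4π and the length scale all cancel, so P = ∫_{0}^{2.2} u^4·e^(-2·u) du ÷ ∫_{0}^{∞} u^4·e^(-2·u) du.
With ∫ u^4·e^(-2·u) du = -(u^4/2 + u^3 + 3·u^2/2 + 3·u/2 + 3/4)·e^(-2·u) + C, the region integral is ≈ 0.33661 and the full one is 3/4.
This evaluates to P = 0.4488.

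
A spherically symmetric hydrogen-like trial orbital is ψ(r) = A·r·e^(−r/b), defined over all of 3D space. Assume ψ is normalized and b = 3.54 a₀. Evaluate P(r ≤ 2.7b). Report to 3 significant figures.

P = ∫ |ψ|² 4πr² dr over r ≤ 2.7b.
Normalization gives A² = 1/(3·π·b^5).
Substituting u = r/b, A², 4π and the length scale all cancel in the ratio: P = ∫_{0}^{2.7} u^4·e^(-2·u) du / ∫_{0}^{∞} u^4·e^(-2·u) du.
Using ∫ u^4·e^(-2·u) du = -(u^4/2 + u^3 + 3·u^2/2 + 3·u/2 + 3/4)·e^(-2·u), the numerator is ≈ 0.47002 and the denominator is 3/4.
Taking the ratio yields P = 0.6267.

P ≈ 0.627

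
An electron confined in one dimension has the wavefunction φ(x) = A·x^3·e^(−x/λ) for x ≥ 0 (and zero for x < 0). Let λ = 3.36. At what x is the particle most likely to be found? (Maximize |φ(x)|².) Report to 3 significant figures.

x ≈ 10.1

The maximum of |φ(x)|² occurs where its derivative vanishes.
Solving yields x = 3·λ.
With λ = 3.36, the most probable position is 10.08.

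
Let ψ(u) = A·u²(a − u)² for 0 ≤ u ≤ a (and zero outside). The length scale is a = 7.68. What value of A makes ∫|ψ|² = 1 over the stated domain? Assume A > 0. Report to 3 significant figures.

A ≈ 0.00260

We need A² ∫|f|² du = 1, taking the integral from 0 to a.
The integral (without the A² prefactor) comes out to a^9/630.
Plugging in a = 7.68 yields A = 0.002603.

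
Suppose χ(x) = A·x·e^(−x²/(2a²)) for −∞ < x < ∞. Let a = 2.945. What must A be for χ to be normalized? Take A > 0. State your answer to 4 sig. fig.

Require ∫ |χ|² dx = 1 over the whole domain.
With χ = A·x·e^(−x²/(2a²)), the integral evaluates to A²·[√(π)·a^3/2].
With a = 2.945: A² = 0.044177 and A = 0.21018.

A ≈ 0.2102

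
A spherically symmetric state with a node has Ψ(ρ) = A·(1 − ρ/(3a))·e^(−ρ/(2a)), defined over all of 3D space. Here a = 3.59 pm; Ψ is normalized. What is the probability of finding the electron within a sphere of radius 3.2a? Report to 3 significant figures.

Integrate the radial probability density 4πρ²|Ψ|² over ρ ≤ 3.2a.
Normalization gives A² = 1/(8·π·a^3/3).
In terms of u = ρ/a (A², 4π and the length scale all cancel between numerator and denominator), P = [∫_{0}^{3.2} u^2·(1 - u/3)^2·e^(-u) du] / [∫_{0}^{∞} u^2·(1 - u/3)^2·e^(-u) du].
Using ∫ u^2·(1 - u/3)^2·e^(-u) du = (-u^4 + 2·u^3 - 3·u^2 - 6·u - 6)·e^(-u)/9, the numerator is 2/3 - 6614·e^(-16/5)/625 and the denominator is 2/3.
The region integral divided by the full integral gives P = 0.3530.

P ≈ 0.353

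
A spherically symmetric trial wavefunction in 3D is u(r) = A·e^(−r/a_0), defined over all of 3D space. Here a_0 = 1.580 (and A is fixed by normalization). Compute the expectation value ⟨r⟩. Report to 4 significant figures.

⟨r⟩ = ∫ r |u|² 4πr² dr over the full domain.
Since the A² factors cancel between numerator and denominator, ⟨r⟩ = 3·a_0/2.
With a_0 = 1.580, ⟨r⟩ = 2.3700.

⟨r⟩ ≈ 2.370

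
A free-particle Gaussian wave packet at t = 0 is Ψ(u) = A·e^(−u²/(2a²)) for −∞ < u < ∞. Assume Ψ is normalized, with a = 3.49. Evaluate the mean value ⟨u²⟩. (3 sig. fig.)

⟨u^2⟩ ≈ 6.09

The expectation value is the |Ψ|²-weighted average of u^2: ∫ u^2|Ψ|² du.
With ∫_{−∞}^{∞} u^(2m) e^(−αu²) du = (2m−1)!!·√π / (2^m α^(m+1/2)), the ratio of the moment integral to the normalization integral gives ⟨u²⟩ = a^2/2.
With a = 3.49, ⟨u^2⟩ = 6.090.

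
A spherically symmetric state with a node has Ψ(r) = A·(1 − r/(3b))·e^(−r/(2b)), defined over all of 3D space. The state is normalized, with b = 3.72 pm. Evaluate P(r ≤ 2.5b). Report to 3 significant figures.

P ≈ 0.349

Integrate the radial probability density 4πr²|Ψ|² over r ≤ 2.5b.
Normalization gives A² = 1/(8·π·b^3/3).
Substituting u = r/b, A², 4π and the length scale all cancel in the ratio: P = ∫_{0}^{2.5} u^2·(1 - u/3)^2·e^(-u) du / ∫_{0}^{∞} u^2·(1 - u/3)^2·e^(-u) du.
Using ∫ u^2·(1 - u/3)^2·e^(-u) du = (-u^4 + 2·u^3 - 3·u^2 - 6·u - 6)·e^(-u)/9, the numerator is 2/3 - 761·e^(-5/2)/144 and the denominator is 2/3.
This evaluates to P = 0.3493.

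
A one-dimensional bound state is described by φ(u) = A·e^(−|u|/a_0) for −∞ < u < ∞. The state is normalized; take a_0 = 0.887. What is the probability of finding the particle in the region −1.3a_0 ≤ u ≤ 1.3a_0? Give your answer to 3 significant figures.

P ≈ 0.926

|φ|² is the probability density, so P = ∫_{−1.3a_0}^{1.3a_0} |φ|² du.
With A² fixed by ∫|φ|² = 1, i.e. A² = (a_0)^(−1), substitute and integrate.
Both integrals are even about u = 0, so only the u ≥ 0 halves are needed (the factors of 2 cancel). In terms of t = u/a_0 (A² and the length scale cancel between numerator and denominator), P = [∫_{0}^{1.3} e^(-2·t) dt] / [∫_{0}^{∞} e^(-2·t) dt].
With ∫ e^(-2·t) dt = -e^(-2·t)/2 + C, the region integral is 1/2 - e^(-13/5)/2 and the full one is 1/2.
The result is P = 0.9257.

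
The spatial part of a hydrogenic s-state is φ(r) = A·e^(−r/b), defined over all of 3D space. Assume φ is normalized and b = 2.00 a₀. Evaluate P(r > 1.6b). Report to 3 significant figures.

P ≈ 0.380

P = ∫ |φ|² 4πr² dr over r > 1.6b.
The full normalization integral is A²·[π·b^3] = 1, fixing A².
Substituting u = r/b, A², 4π and the length scale all cancel in the ratio: P = ∫_{1.6}^{∞} u^2·e^(-2·u) du / ∫_{0}^{∞} u^2·e^(-2·u) du.
With ∫ u^2·e^(-2·u) du = -(2·u^2 + 2·u + 1)·e^(-2·u)/4 + C, the region integral is 233·e^(-16/5)/100 and the full one is 1/4.
Taking the ratio yields P = 0.3799.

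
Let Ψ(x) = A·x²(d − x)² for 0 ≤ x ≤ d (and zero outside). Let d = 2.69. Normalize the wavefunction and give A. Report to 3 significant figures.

The normalization condition is ∫|Ψ|² dx = 1 from 0 to d.
Expanding the polynomial and integrating term by term, carrying out the integral gives A² · d^9/630.
So A² = (d^9/630)^(−1).
With d = 2.69: A² = 0.08542 and A = 0.2923.

A ≈ 0.292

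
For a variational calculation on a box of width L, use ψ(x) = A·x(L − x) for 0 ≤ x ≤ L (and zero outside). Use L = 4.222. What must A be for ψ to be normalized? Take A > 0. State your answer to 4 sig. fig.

A ≈ 0.1495

The normalization condition is ∫|ψ|² dx = 1 from 0 to L.
Expanding the polynomial and integrating term by term, the integral (without the A² prefactor) comes out to L^5/30.
So A² = (L^5/30)^(−1).
Plugging in L = 4.222 yields A = 0.14954.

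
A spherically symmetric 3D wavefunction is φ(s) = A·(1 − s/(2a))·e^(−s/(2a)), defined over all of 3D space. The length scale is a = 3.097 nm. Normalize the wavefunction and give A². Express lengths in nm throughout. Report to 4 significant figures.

We need A² ∫|f|² 4πs² ds = 1, taking the integral from 0 to ∞.
The angular integral contributes 4π, leaving ∫₀^∞ s²|φ|² ds.
Recall ∫₀^∞ s^m e^(−s/β) ds = m!·β^(m+1), the integral (without the A² prefactor) comes out to 8·π·a^3.
Setting this equal to 1 gives A² = 1/(8·π·a^3).
Plugging in a = 3.097 yields A = 0.036599.

A^2 ≈ 0.001339 nm^(-3)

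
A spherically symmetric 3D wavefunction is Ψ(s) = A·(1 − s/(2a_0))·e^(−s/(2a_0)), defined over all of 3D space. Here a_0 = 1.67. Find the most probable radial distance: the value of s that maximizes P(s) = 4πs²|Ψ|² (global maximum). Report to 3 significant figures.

Set d/ds [P(s) = 4πs²|Ψ|²] = 0 and solve for s > 0.
This gives s = a_0·(√(5) + 3).
With a_0 = 1.67, the most probable radial distance is 8.744.

s ≈ 8.74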